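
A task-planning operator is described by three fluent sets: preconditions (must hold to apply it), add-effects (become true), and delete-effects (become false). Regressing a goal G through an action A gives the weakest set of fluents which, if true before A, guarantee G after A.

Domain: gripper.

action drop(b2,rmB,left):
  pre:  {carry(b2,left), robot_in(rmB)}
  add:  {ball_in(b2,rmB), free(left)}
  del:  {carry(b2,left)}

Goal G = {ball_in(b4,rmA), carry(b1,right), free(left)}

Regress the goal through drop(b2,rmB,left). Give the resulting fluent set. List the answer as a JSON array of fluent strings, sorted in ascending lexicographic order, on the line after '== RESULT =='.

Compute (G \ add) ∪ pre:
  G ∩ del = {}  (empty — regression defined)
  G \ add = {ball_in(b4,rmA), carry(b1,right), free(left)} \ {ball_in(b2,rmB), free(left)} = {ball_in(b4,rmA), carry(b1,right)}
  ∪ pre   = {ball_in(b4,rmA), carry(b1,right)} ∪ {carry(b2,left), robot_in(rmB)}
          = {ball_in(b4,rmA), carry(b1,right), carry(b2,left), robot_in(rmB)}

== RESULT ==
["ball_in(b4,rmA)", "carry(b1,right)", "carry(b2,left)", "robot_in(rmB)"]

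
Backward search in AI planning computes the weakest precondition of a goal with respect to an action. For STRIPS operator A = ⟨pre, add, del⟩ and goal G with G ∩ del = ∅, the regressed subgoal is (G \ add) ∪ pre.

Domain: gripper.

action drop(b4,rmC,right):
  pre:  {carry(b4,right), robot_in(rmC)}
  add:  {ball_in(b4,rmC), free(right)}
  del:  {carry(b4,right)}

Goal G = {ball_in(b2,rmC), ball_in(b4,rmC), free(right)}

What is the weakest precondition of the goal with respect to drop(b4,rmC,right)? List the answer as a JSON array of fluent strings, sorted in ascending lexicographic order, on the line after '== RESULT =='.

Regress:
  G ∩ del = {}  (empty — regression defined)
  G \ add = {ball_in(b2,rmC), ball_in(b4,rmC), free(right)} \ {ball_in(b4,rmC), free(right)} = {ball_in(b2,rmC)}
  ∪ pre   = {ball_in(b2,rmC)} ∪ {carry(b4,right), robot_in(rmC)}
          = {ball_in(b2,rmC), carry(b4,right), robot_in(rmC)}

== RESULT ==
["ball_in(b2,rmC)", "carry(b4,right)", "robot_in(rmC)"]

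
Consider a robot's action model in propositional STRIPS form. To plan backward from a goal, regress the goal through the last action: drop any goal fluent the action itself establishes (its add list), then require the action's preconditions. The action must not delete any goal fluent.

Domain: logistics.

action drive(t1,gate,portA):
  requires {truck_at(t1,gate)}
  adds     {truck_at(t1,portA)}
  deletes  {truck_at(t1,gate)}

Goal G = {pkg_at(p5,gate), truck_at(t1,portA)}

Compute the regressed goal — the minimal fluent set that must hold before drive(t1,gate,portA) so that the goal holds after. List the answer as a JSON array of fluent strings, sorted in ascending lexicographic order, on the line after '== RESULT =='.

Regress:
  G ∩ del = {}  (empty — regression defined)
  G \ add = {pkg_at(p5,gate), truck_at(t1,portA)} \ {truck_at(t1,portA)} = {pkg_at(p5,gate)}
  ∪ pre   = {pkg_at(p5,gate)} ∪ {truck_at(t1,gate)}
          = {pkg_at(p5,gate), truck_at(t1,gate)}

== RESULT ==
["pkg_at(p5,gate)", "truck_at(t1,gate)"]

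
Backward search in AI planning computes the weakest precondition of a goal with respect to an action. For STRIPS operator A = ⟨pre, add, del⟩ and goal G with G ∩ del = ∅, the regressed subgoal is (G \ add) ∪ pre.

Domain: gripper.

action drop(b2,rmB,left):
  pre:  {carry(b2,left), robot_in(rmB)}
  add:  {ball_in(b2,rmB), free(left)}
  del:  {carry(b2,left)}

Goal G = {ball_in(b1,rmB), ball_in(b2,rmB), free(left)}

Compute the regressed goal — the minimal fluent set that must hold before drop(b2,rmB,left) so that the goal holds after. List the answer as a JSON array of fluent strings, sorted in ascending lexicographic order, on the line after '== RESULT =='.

Regress:
  G ∩ del = {}  (empty — regression defined)
  G \ add = {ball_in(b1,rmB), ball_in(b2,rmB), free(left)} \ {ball_in(b2,rmB), free(left)} = {ball_in(b1,rmB)}
  ∪ pre   = {ball_in(b1,rmB)} ∪ {carry(b2,left), robot_in(rmB)}
          = {ball_in(b1,rmB), carry(b2,left), robot_in(rmB)}

== RESULT ==
["ball_in(b1,rmB)", "carry(b2,left)", "robot_in(rmB)"]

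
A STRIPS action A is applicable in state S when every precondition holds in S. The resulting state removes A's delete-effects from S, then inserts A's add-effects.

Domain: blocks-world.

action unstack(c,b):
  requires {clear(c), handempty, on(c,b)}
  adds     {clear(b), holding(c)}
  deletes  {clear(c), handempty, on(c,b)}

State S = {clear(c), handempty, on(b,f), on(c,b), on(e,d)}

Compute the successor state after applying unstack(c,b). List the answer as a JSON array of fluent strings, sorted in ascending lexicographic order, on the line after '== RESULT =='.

Progress:
  pre ⊆ S: {clear(c), handempty, on(c,b)} ⊆ S  — applicable
  S \ del = {on(b,f), on(e,d)}
  ∪ add   = {clear(b), holding(c), on(b,f), on(e,d)}

== RESULT ==
["clear(b)", "holding(c)", "on(b,f)", "on(e,d)"]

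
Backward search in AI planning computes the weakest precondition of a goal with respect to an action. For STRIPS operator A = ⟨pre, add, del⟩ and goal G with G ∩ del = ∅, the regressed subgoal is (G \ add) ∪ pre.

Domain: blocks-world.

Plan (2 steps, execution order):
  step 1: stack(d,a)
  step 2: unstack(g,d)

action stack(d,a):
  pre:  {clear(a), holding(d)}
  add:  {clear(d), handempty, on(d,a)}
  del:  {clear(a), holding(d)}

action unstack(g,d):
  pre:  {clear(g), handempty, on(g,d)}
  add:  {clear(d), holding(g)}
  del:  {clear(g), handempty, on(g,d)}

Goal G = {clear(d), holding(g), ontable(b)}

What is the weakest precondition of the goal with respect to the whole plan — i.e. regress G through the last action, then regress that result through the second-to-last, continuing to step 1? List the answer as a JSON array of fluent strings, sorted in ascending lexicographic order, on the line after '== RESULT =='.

Regress step by step:
  through step 2 (unstack(g,d)): drop {clear(d), holding(g)}, keep {ontable(b)}, require {clear(g), handempty, on(g,d)}
    → {clear(g), handempty, on(g,d), ontable(b)}
  through step 1 (stack(d,a)): drop {handempty}, keep {clear(g), on(g,d), ontable(b)}, require {clear(a), holding(d)}
    → {clear(a), clear(g), holding(d), on(g,d), ontable(b)}

== RESULT ==
["clear(a)", "clear(g)", "holding(d)", "on(g,d)", "ontable(b)"]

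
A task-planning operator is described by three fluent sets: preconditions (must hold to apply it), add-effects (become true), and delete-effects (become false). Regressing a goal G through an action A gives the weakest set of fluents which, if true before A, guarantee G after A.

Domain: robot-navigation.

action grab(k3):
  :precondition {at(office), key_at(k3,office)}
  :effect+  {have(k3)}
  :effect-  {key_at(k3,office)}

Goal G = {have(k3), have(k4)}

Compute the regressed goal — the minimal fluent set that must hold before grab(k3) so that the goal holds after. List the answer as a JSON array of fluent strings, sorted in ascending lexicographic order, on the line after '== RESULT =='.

Compute (G \ add) ∪ pre:
  G ∩ del = {}  (empty — regression defined)
  G \ add = {have(k3), have(k4)} \ {have(k3)} = {have(k4)}
  ∪ pre   = {have(k4)} ∪ {at(office), key_at(k3,office)}
          = {at(office), have(k4), key_at(k3,office)}

== RESULT ==
["at(office)", "have(k4)", "key_at(k3,office)"]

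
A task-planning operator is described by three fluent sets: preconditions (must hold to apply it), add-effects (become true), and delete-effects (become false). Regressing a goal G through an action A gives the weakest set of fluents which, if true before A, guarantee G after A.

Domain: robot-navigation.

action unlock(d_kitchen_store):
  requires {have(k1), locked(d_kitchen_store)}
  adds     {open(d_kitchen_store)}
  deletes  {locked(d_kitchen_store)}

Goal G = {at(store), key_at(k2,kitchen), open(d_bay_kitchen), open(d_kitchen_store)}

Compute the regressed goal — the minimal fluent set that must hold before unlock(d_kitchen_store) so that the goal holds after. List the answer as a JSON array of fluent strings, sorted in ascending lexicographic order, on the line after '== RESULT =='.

Regress:
  G ∩ del = {}  (empty — regression defined)
  G \ add = {at(store), key_at(k2,kitchen), open(d_bay_kitchen), open(d_kitchen_store)} \ {open(d_kitchen_store)} = {at(store), key_at(k2,kitchen), open(d_bay_kitchen)}
  ∪ pre   = {at(store), key_at(k2,kitchen), open(d_bay_kitchen)} ∪ {have(k1), locked(d_kitchen_store)}
          = {at(store), have(k1), key_at(k2,kitchen), locked(d_kitchen_store), open(d_bay_kitchen)}

== RESULT ==
["at(store)", "have(k1)", "key_at(k2,kitchen)", "locked(d_kitchen_store)", "open(d_bay_kitchen)"]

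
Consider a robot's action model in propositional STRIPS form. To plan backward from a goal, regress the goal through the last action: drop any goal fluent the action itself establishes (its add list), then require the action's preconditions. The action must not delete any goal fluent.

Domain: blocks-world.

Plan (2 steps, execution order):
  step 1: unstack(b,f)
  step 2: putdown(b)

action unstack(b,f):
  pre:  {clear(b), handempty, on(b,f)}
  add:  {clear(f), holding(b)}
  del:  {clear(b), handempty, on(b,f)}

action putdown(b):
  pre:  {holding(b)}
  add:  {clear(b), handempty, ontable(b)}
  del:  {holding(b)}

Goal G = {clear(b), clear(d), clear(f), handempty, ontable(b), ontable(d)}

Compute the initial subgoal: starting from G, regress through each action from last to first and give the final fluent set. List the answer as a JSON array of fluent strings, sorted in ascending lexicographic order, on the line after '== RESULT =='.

Regress step by step:
  through step 2 (putdown(b)): drop {clear(b), handempty, ontable(b)}, keep {clear(d), clear(f), ontable(d)}, require {holding(b)}
    → {clear(d), clear(f), holding(b), ontable(d)}
  through step 1 (unstack(b,f)): drop {clear(f), holding(b)}, keep {clear(d), ontable(d)}, require {clear(b), handempty, on(b,f)}
    → {clear(b), clear(d), handempty, on(b,f), ontable(d)}

== RESULT ==
["clear(b)", "clear(d)", "handempty", "on(b,f)", "ontable(d)"]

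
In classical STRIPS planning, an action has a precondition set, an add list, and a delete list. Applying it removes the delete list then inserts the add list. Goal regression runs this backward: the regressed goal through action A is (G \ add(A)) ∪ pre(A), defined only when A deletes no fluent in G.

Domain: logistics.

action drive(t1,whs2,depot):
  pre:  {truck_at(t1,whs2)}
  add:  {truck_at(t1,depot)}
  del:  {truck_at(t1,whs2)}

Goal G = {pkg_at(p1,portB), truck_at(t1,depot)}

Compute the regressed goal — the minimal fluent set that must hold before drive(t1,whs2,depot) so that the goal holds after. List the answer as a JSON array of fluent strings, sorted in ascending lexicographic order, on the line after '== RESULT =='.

Regress:
  G ∩ del = {}  (empty — regression defined)
  G \ add = {pkg_at(p1,portB), truck_at(t1,depot)} \ {truck_at(t1,depot)} = {pkg_at(p1,portB)}
  ∪ pre   = {pkg_at(p1,portB)} ∪ {truck_at(t1,whs2)}
          = {pkg_at(p1,portB), truck_at(t1,whs2)}

== RESULT ==
["pkg_at(p1,portB)", "truck_at(t1,whs2)"]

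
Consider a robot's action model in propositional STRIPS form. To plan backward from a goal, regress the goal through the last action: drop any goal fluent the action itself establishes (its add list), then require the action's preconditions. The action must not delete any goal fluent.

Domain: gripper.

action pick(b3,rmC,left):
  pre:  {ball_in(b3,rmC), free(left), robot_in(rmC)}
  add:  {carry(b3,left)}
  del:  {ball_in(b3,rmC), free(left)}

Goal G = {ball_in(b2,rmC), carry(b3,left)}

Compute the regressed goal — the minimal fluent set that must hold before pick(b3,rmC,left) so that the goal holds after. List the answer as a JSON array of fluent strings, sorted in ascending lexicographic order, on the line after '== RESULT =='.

Compute (G \ add) ∪ pre:
  G ∩ del = {}  (empty — regression defined)
  G \ add = {ball_in(b2,rmC), carry(b3,left)} \ {carry(b3,left)} = {ball_in(b2,rmC)}
  ∪ pre   = {ball_in(b2,rmC)} ∪ {ball_in(b3,rmC), free(left), robot_in(rmC)}
          = {ball_in(b2,rmC), ball_in(b3,rmC), free(left), robot_in(rmC)}

== RESULT ==
["ball_in(b2,rmC)", "ball_in(b3,rmC)", "free(left)", "robot_in(rmC)"]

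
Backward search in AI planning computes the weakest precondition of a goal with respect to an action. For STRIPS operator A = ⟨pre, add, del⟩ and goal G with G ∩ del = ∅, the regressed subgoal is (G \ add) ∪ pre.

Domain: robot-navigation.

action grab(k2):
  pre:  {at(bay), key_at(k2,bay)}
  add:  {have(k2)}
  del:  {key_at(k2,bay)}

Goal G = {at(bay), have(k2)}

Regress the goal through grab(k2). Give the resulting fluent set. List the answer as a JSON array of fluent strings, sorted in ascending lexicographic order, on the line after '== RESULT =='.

Compute (G \ add) ∪ pre:
  G ∩ del = {}  (empty — regression defined)
  G \ add = {at(bay), have(k2)} \ {have(k2)} = {at(bay)}
  ∪ pre   = {at(bay)} ∪ {at(bay), key_at(k2,bay)}
          = {at(bay), key_at(k2,bay)}

== RESULT ==
["at(bay)", "key_at(k2,bay)"]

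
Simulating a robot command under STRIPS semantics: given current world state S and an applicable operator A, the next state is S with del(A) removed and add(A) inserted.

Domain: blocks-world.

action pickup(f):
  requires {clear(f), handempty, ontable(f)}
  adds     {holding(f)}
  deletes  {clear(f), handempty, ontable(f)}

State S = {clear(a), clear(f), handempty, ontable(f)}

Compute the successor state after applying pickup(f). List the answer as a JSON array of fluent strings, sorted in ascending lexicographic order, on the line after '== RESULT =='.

Compute (S \ del) ∪ add:
  pre ⊆ S: {clear(f), handempty, ontable(f)} ⊆ S  — applicable
  S \ del = {clear(a)}
  ∪ add   = {clear(a), holding(f)}

== RESULT ==
["clear(a)", "holding(f)"]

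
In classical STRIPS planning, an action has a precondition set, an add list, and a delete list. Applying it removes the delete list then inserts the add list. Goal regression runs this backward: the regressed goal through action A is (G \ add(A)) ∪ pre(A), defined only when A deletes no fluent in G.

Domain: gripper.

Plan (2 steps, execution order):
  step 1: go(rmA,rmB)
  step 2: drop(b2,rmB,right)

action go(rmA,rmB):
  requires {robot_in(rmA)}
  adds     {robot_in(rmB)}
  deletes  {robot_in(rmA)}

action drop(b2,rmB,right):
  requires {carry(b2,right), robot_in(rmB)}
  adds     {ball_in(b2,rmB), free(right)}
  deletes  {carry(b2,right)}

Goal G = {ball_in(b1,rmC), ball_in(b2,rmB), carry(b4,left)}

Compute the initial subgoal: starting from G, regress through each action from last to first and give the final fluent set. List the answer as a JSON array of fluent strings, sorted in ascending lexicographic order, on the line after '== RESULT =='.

Work backward from the goal:
  through step 2 (drop(b2,rmB,right)): drop {ball_in(b2,rmB)}, keep {ball_in(b1,rmC), carry(b4,left)}, require {carry(b2,right), robot_in(rmB)}
    → {ball_in(b1,rmC), carry(b2,right), carry(b4,left), robot_in(rmB)}
  through step 1 (go(rmA,rmB)): drop {robot_in(rmB)}, keep {ball_in(b1,rmC), carry(b2,right), carry(b4,left)}, require {robot_in(rmA)}
    → {ball_in(b1,rmC), carry(b2,right), carry(b4,left), robot_in(rmA)}

== RESULT ==
["ball_in(b1,rmC)", "carry(b2,right)", "carry(b4,left)", "robot_in(rmA)"]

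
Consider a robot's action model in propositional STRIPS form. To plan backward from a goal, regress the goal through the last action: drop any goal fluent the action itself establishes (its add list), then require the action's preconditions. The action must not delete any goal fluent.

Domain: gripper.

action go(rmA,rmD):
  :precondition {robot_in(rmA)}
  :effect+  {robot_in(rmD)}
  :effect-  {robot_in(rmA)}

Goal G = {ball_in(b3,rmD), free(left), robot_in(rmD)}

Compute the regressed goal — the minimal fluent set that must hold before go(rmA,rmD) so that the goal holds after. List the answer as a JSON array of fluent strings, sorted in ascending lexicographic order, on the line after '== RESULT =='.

Compute (G \ add) ∪ pre:
  G ∩ del = {}  (empty — regression defined)
  G \ add = {ball_in(b3,rmD), free(left), robot_in(rmD)} \ {robot_in(rmD)} = {ball_in(b3,rmD), free(left)}
  ∪ pre   = {ball_in(b3,rmD), free(left)} ∪ {robot_in(rmA)}
          = {ball_in(b3,rmD), free(left), robot_in(rmA)}

== RESULT ==
["ball_in(b3,rmD)", "free(left)", "robot_in(rmA)"]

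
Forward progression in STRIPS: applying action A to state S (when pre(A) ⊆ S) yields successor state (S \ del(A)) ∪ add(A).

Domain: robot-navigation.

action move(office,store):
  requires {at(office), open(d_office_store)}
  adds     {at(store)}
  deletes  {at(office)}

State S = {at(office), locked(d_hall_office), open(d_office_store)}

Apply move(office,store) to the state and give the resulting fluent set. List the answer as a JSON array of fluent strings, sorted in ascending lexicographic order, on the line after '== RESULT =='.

Progress:
  pre ⊆ S: {at(office), open(d_office_store)} ⊆ S  — applicable
  S \ del = {locked(d_hall_office), open(d_office_store)}
  ∪ add   = {at(store), locked(d_hall_office), open(d_office_store)}

== RESULT ==
["at(store)", "locked(d_hall_office)", "open(d_office_store)"]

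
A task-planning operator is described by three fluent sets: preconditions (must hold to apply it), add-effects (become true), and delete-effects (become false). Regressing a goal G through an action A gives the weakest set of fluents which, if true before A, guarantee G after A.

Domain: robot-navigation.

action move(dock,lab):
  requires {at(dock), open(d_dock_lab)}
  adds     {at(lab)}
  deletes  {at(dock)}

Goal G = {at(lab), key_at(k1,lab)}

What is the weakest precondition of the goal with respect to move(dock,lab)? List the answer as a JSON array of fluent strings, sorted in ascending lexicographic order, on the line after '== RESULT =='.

Regress:
  G ∩ del = {}  (empty — regression defined)
  G \ add = {at(lab), key_at(k1,lab)} \ {at(lab)} = {key_at(k1,lab)}
  ∪ pre   = {key_at(k1,lab)} ∪ {at(dock), open(d_dock_lab)}
          = {at(dock), key_at(k1,lab), open(d_dock_lab)}

== RESULT ==
["at(dock)", "key_at(k1,lab)", "open(d_dock_lab)"]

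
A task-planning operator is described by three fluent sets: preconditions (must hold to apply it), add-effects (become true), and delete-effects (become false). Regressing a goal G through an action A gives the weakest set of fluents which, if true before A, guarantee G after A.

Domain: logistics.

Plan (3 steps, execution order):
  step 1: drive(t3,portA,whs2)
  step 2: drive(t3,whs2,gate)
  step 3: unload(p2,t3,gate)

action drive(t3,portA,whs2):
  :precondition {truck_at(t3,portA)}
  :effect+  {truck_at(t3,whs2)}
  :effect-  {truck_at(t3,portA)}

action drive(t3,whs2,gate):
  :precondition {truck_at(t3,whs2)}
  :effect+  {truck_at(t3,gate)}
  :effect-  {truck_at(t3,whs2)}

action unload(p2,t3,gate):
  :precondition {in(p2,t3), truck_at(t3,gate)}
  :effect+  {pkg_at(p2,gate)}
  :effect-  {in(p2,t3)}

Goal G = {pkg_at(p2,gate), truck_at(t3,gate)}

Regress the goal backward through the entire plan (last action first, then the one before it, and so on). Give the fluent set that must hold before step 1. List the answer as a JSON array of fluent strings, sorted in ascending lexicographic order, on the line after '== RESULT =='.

Regress step by step:
  through step 3 (unload(p2,t3,gate)): drop {pkg_at(p2,gate)}, keep {truck_at(t3,gate)}, require {in(p2,t3), truck_at(t3,gate)}
    → {in(p2,t3), truck_at(t3,gate)}
  through step 2 (drive(t3,whs2,gate)): drop {truck_at(t3,gate)}, keep {in(p2,t3)}, require {truck_at(t3,whs2)}
    → {in(p2,t3), truck_at(t3,whs2)}
  through step 1 (drive(t3,portA,whs2)): drop {truck_at(t3,whs2)}, keep {in(p2,t3)}, require {truck_at(t3,portA)}
    → {in(p2,t3), truck_at(t3,portA)}

== RESULT ==
["in(p2,t3)", "truck_at(t3,portA)"]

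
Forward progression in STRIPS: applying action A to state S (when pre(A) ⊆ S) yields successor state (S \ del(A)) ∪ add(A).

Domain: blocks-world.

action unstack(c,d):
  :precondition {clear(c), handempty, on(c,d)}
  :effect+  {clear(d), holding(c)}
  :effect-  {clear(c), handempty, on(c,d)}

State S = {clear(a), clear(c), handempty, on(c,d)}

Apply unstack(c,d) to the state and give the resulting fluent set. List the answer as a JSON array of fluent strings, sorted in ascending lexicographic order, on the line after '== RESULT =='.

Compute (S \ del) ∪ add:
  pre ⊆ S: {clear(c), handempty, on(c,d)} ⊆ S  — applicable
  S \ del = {clear(a)}
  ∪ add   = {clear(a), clear(d), holding(c)}

== RESULT ==
["clear(a)", "clear(d)", "holding(c)"]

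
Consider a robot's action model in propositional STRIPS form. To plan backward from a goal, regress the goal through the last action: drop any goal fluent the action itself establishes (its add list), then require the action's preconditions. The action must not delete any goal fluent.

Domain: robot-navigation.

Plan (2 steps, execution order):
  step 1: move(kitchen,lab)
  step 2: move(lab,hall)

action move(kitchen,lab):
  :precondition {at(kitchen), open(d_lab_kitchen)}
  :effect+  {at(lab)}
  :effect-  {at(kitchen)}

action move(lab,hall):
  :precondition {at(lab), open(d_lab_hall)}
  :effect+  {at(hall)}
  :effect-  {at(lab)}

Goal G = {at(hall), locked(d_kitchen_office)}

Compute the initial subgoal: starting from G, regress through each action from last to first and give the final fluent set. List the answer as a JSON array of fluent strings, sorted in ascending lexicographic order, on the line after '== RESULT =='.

Work backward from the goal:
  through step 2 (move(lab,hall)): drop {at(hall)}, keep {locked(d_kitchen_office)}, require {at(lab), open(d_lab_hall)}
    → {at(lab), locked(d_kitchen_office), open(d_lab_hall)}
  through step 1 (move(kitchen,lab)): drop {at(lab)}, keep {locked(d_kitchen_office), open(d_lab_hall)}, require {at(kitchen), open(d_lab_kitchen)}
    → {at(kitchen), locked(d_kitchen_office), open(d_lab_hall), open(d_lab_kitchen)}

== RESULT ==
["at(kitchen)", "locked(d_kitchen_office)", "open(d_lab_hall)", "open(d_lab_kitchen)"]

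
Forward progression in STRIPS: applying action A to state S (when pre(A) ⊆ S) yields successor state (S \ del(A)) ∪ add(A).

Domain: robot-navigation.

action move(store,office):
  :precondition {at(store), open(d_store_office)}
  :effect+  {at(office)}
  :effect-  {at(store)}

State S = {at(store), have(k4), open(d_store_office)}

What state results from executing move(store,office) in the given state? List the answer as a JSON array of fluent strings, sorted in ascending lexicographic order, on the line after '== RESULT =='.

Compute (S \ del) ∪ add:
  pre ⊆ S: {at(store), open(d_store_office)} ⊆ S  — applicable
  S \ del = {have(k4), open(d_store_office)}
  ∪ add   = {at(office), have(k4), open(d_store_office)}

== RESULT ==
["at(office)", "have(k4)", "open(d_store_office)"]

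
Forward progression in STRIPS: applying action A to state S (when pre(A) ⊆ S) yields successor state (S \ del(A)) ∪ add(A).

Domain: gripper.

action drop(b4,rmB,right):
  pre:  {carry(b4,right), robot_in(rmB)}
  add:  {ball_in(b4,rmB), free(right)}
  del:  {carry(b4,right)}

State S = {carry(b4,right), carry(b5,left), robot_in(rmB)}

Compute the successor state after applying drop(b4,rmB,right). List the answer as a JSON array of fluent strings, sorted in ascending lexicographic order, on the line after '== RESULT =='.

Progress:
  pre ⊆ S: {carry(b4,right), robot_in(rmB)} ⊆ S  — applicable
  S \ del = {carry(b5,left), robot_in(rmB)}
  ∪ add   = {ball_in(b4,rmB), carry(b5,left), free(right), robot_in(rmB)}

== RESULT ==
["ball_in(b4,rmB)", "carry(b5,left)", "free(right)", "robot_in(rmB)"]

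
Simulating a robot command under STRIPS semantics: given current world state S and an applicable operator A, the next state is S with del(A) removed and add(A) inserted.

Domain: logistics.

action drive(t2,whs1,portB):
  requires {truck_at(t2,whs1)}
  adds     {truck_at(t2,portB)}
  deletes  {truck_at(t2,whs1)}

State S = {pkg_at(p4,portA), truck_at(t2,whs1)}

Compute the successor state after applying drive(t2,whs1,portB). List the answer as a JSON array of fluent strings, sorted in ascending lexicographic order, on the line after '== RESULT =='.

Progress:
  pre ⊆ S: {truck_at(t2,whs1)} ⊆ S  — applicable
  S \ del = {pkg_at(p4,portA)}
  ∪ add   = {pkg_at(p4,portA), truck_at(t2,portB)}

== RESULT ==
["pkg_at(p4,portA)", "truck_at(t2,portB)"]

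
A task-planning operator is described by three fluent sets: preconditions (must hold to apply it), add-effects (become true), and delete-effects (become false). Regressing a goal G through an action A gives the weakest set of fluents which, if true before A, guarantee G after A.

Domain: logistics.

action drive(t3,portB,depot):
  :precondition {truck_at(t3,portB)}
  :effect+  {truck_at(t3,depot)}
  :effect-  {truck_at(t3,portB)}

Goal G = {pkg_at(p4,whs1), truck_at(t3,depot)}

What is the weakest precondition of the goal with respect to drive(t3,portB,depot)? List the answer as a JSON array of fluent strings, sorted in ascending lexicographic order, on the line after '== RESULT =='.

Regress:
  G ∩ del = {}  (empty — regression defined)
  G \ add = {pkg_at(p4,whs1), truck_at(t3,depot)} \ {truck_at(t3,depot)} = {pkg_at(p4,whs1)}
  ∪ pre   = {pkg_at(p4,whs1)} ∪ {truck_at(t3,portB)}
          = {pkg_at(p4,whs1), truck_at(t3,portB)}

== RESULT ==
["pkg_at(p4,whs1)", "truck_at(t3,portB)"]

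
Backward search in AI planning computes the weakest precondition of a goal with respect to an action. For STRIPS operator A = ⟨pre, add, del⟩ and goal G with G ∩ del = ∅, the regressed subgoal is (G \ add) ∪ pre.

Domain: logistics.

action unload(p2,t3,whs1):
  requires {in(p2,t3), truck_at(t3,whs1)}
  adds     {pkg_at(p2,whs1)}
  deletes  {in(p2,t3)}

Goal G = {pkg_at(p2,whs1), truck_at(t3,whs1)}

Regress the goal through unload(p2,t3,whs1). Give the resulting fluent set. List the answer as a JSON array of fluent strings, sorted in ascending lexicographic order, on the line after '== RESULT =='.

Compute (G \ add) ∪ pre:
  G ∩ del = {}  (empty — regression defined)
  G \ add = {pkg_at(p2,whs1), truck_at(t3,whs1)} \ {pkg_at(p2,whs1)} = {truck_at(t3,whs1)}
  ∪ pre   = {truck_at(t3,whs1)} ∪ {in(p2,t3), truck_at(t3,whs1)}
          = {in(p2,t3), truck_at(t3,whs1)}

== RESULT ==
["in(p2,t3)", "truck_at(t3,whs1)"]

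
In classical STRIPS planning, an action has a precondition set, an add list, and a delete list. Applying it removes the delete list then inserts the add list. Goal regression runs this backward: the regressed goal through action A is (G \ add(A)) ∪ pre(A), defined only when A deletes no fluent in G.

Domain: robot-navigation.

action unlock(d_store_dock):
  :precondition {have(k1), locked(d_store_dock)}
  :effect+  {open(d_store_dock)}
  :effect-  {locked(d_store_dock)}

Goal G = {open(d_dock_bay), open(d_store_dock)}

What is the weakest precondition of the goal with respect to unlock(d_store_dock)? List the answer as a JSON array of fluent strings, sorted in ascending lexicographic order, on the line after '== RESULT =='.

Regress:
  G ∩ del = {}  (empty — regression defined)
  G \ add = {open(d_dock_bay), open(d_store_dock)} \ {open(d_store_dock)} = {open(d_dock_bay)}
  ∪ pre   = {open(d_dock_bay)} ∪ {have(k1), locked(d_store_dock)}
          = {have(k1), locked(d_store_dock), open(d_dock_bay)}

== RESULT ==
["have(k1)", "locked(d_store_dock)", "open(d_dock_bay)"]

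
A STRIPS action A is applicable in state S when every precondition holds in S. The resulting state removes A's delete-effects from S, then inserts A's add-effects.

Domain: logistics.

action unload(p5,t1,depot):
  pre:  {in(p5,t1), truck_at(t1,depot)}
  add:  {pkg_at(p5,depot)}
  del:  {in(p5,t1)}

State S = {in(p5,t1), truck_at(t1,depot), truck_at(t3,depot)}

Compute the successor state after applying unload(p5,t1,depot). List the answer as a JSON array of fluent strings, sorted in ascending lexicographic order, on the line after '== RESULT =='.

Progress:
  pre ⊆ S: {in(p5,t1), truck_at(t1,depot)} ⊆ S  — applicable
  S \ del = {truck_at(t1,depot), truck_at(t3,depot)}
  ∪ add   = {pkg_at(p5,depot), truck_at(t1,depot), truck_at(t3,depot)}

== RESULT ==
["pkg_at(p5,depot)", "truck_at(t1,depot)", "truck_at(t3,depot)"]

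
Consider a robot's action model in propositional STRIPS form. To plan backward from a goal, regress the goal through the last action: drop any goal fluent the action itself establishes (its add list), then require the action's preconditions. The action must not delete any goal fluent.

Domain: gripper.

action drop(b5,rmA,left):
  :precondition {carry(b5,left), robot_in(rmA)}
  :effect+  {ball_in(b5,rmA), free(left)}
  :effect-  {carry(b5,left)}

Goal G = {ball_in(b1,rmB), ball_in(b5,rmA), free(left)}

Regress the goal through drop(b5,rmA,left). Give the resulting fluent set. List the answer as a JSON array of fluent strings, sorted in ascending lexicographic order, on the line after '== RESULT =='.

Regress:
  G ∩ del = {}  (empty — regression defined)
  G \ add = {ball_in(b1,rmB), ball_in(b5,rmA), free(left)} \ {ball_in(b5,rmA), free(left)} = {ball_in(b1,rmB)}
  ∪ pre   = {ball_in(b1,rmB)} ∪ {carry(b5,left), robot_in(rmA)}
          = {ball_in(b1,rmB), carry(b5,left), robot_in(rmA)}

== RESULT ==
["ball_in(b1,rmB)", "carry(b5,left)", "robot_in(rmA)"]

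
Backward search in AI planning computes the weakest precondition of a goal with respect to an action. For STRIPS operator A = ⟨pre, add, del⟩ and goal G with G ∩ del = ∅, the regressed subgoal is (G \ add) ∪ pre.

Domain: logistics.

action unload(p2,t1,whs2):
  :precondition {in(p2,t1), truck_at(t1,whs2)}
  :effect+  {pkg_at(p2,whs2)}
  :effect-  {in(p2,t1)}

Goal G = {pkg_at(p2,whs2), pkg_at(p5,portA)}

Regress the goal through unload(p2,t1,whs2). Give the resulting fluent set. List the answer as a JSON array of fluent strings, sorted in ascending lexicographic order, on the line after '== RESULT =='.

Compute (G \ add) ∪ pre:
  G ∩ del = {}  (empty — regression defined)
  G \ add = {pkg_at(p2,whs2), pkg_at(p5,portA)} \ {pkg_at(p2,whs2)} = {pkg_at(p5,portA)}
  ∪ pre   = {pkg_at(p5,portA)} ∪ {in(p2,t1), truck_at(t1,whs2)}
          = {in(p2,t1), pkg_at(p5,portA), truck_at(t1,whs2)}

== RESULT ==
["in(p2,t1)", "pkg_at(p5,portA)", "truck_at(t1,whs2)"]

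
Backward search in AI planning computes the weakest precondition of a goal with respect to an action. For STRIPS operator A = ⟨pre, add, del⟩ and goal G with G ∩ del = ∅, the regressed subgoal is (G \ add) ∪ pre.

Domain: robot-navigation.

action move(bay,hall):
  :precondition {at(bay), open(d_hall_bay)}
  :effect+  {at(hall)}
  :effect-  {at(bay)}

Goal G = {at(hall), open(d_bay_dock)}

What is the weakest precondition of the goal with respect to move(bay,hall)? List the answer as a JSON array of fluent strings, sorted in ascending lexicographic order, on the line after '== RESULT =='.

Regress:
  G ∩ del = {}  (empty — regression defined)
  G \ add = {at(hall), open(d_bay_dock)} \ {at(hall)} = {open(d_bay_dock)}
  ∪ pre   = {open(d_bay_dock)} ∪ {at(bay), open(d_hall_bay)}
          = {at(bay), open(d_bay_dock), open(d_hall_bay)}

== RESULT ==
["at(bay)", "open(d_bay_dock)", "open(d_hall_bay)"]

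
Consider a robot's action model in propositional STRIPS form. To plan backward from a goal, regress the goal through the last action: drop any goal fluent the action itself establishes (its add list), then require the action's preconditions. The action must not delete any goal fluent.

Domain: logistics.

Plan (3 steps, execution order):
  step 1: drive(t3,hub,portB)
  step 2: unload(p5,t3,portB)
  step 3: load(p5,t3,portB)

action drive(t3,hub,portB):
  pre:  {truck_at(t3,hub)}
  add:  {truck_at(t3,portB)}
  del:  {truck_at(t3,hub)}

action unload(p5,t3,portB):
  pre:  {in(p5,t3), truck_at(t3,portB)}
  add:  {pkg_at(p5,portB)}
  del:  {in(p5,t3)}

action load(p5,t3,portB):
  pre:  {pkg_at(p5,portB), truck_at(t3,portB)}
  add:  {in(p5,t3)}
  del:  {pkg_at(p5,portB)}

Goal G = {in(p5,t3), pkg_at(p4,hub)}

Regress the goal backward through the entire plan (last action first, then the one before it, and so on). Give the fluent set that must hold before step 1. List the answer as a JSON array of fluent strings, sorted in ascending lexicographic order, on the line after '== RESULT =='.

Work backward from the goal:
  through step 3 (load(p5,t3,portB)): drop {in(p5,t3)}, keep {pkg_at(p4,hub)}, require {pkg_at(p5,portB), truck_at(t3,portB)}
    → {pkg_at(p4,hub), pkg_at(p5,portB), truck_at(t3,portB)}
  through step 2 (unload(p5,t3,portB)): drop {pkg_at(p5,portB)}, keep {pkg_at(p4,hub), truck_at(t3,portB)}, require {in(p5,t3), truck_at(t3,portB)}
    → {in(p5,t3), pkg_at(p4,hub), truck_at(t3,portB)}
  through step 1 (drive(t3,hub,portB)): drop {truck_at(t3,portB)}, keep {in(p5,t3), pkg_at(p4,hub)}, require {truck_at(t3,hub)}
    → {in(p5,t3), pkg_at(p4,hub), truck_at(t3,hub)}

== RESULT ==
["in(p5,t3)", "pkg_at(p4,hub)", "truck_at(t3,hub)"]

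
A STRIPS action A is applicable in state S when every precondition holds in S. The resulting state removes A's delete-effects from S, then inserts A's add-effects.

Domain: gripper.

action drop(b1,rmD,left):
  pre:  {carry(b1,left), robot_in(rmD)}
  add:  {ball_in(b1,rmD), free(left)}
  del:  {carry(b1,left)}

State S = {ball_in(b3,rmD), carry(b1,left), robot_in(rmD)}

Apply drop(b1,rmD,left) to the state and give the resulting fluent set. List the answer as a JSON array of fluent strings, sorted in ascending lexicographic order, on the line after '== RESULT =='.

Compute (S \ del) ∪ add:
  pre ⊆ S: {carry(b1,left), robot_in(rmD)} ⊆ S  — applicable
  S \ del = {ball_in(b3,rmD), robot_in(rmD)}
  ∪ add   = {ball_in(b1,rmD), ball_in(b3,rmD), free(left), robot_in(rmD)}

== RESULT ==
["ball_in(b1,rmD)", "ball_in(b3,rmD)", "free(left)", "robot_in(rmD)"]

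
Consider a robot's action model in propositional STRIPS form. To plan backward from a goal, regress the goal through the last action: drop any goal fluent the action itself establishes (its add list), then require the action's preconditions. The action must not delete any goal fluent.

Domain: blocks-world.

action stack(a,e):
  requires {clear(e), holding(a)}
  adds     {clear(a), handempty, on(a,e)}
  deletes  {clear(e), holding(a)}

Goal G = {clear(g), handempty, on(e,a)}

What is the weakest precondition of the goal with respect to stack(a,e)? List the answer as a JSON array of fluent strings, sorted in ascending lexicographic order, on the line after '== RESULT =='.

Compute (G \ add) ∪ pre:
  G ∩ del = {}  (empty — regression defined)
  G \ add = {clear(g), handempty, on(e,a)} \ {clear(a), handempty, on(a,e)} = {clear(g), on(e,a)}
  ∪ pre   = {clear(g), on(e,a)} ∪ {clear(e), holding(a)}
          = {clear(e), clear(g), holding(a), on(e,a)}

== RESULT ==
["clear(e)", "clear(g)", "holding(a)", "on(e,a)"]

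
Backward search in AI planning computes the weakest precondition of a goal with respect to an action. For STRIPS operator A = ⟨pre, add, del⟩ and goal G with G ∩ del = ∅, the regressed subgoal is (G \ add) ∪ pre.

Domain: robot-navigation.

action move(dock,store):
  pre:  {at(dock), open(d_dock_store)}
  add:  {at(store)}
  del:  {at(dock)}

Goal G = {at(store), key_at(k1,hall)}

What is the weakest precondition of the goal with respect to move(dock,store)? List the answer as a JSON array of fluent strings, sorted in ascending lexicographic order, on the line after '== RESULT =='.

Regress:
  G ∩ del = {}  (empty — regression defined)
  G \ add = {at(store), key_at(k1,hall)} \ {at(store)} = {key_at(k1,hall)}
  ∪ pre   = {key_at(k1,hall)} ∪ {at(dock), open(d_dock_store)}
          = {at(dock), key_at(k1,hall), open(d_dock_store)}

== RESULT ==
["at(dock)", "key_at(k1,hall)", "open(d_dock_store)"]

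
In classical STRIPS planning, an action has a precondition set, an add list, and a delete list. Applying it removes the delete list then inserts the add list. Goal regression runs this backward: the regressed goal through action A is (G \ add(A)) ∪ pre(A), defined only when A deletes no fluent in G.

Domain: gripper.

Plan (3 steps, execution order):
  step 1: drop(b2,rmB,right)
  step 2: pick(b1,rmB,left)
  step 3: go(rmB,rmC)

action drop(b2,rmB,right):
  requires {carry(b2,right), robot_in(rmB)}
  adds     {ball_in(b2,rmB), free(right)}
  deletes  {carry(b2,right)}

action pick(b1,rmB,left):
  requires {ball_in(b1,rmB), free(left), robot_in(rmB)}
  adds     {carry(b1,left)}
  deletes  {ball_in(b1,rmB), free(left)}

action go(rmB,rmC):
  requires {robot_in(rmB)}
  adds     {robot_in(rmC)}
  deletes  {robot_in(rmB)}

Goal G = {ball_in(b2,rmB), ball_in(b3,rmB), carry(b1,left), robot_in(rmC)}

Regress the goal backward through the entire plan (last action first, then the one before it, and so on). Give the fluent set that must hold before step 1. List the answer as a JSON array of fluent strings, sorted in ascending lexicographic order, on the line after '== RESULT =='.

Work backward from the goal:
  through step 3 (go(rmB,rmC)): drop {robot_in(rmC)}, keep {ball_in(b2,rmB), ball_in(b3,rmB), carry(b1,left)}, require {robot_in(rmB)}
    → {ball_in(b2,rmB), ball_in(b3,rmB), carry(b1,left), robot_in(rmB)}
  through step 2 (pick(b1,rmB,left)): drop {carry(b1,left)}, keep {ball_in(b2,rmB), ball_in(b3,rmB), robot_in(rmB)}, require {ball_in(b1,rmB), free(left), robot_in(rmB)}
    → {ball_in(b1,rmB), ball_in(b2,rmB), ball_in(b3,rmB), free(left), robot_in(rmB)}
  through step 1 (drop(b2,rmB,right)): drop {ball_in(b2,rmB)}, keep {ball_in(b1,rmB), ball_in(b3,rmB), free(left), robot_in(rmB)}, require {carry(b2,right), robot_in(rmB)}
    → {ball_in(b1,rmB), ball_in(b3,rmB), carry(b2,right), free(left), robot_in(rmB)}

== RESULT ==
["ball_in(b1,rmB)", "ball_in(b3,rmB)", "carry(b2,right)", "free(left)", "robot_in(rmB)"]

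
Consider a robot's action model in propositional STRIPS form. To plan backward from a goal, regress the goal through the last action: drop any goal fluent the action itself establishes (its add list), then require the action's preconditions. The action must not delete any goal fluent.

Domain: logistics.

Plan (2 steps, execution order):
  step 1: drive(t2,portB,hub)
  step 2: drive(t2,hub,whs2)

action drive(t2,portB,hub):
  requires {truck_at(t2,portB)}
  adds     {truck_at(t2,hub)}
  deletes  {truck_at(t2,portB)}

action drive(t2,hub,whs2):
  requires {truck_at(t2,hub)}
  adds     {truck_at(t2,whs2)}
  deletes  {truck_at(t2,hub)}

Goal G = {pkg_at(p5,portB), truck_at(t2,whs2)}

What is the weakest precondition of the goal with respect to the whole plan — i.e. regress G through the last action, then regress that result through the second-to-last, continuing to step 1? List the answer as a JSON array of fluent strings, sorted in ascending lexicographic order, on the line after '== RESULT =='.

Work backward from the goal:
  through step 2 (drive(t2,hub,whs2)): drop {truck_at(t2,whs2)}, keep {pkg_at(p5,portB)}, require {truck_at(t2,hub)}
    → {pkg_at(p5,portB), truck_at(t2,hub)}
  through step 1 (drive(t2,portB,hub)): drop {truck_at(t2,hub)}, keep {pkg_at(p5,portB)}, require {truck_at(t2,portB)}
    → {pkg_at(p5,portB), truck_at(t2,portB)}

== RESULT ==
["pkg_at(p5,portB)", "truck_at(t2,portB)"]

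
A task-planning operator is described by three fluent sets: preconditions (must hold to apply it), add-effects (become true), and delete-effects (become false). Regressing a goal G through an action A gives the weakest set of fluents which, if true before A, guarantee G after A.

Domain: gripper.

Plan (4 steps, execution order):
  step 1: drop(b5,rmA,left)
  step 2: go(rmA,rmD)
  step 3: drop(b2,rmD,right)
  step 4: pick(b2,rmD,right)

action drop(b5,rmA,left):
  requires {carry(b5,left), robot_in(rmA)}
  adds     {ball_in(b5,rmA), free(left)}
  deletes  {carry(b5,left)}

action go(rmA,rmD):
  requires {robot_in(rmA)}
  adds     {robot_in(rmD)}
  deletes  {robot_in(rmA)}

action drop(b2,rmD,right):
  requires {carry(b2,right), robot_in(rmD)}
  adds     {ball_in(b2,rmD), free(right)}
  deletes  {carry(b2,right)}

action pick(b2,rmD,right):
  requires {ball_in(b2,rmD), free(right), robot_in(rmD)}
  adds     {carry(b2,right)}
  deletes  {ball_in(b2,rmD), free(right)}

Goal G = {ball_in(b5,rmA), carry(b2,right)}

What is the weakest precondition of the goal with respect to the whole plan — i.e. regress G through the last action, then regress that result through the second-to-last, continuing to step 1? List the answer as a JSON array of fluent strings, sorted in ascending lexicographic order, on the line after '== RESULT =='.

Regress step by step:
  through step 4 (pick(b2,rmD,right)): drop {carry(b2,right)}, keep {ball_in(b5,rmA)}, require {ball_in(b2,rmD), free(right), robot_in(rmD)}
    → {ball_in(b2,rmD), ball_in(b5,rmA), free(right), robot_in(rmD)}
  through step 3 (drop(b2,rmD,right)): drop {ball_in(b2,rmD), free(right)}, keep {ball_in(b5,rmA), robot_in(rmD)}, require {carry(b2,right), robot_in(rmD)}
    → {ball_in(b5,rmA), carry(b2,right), robot_in(rmD)}
  through step 2 (go(rmA,rmD)): drop {robot_in(rmD)}, keep {ball_in(b5,rmA), carry(b2,right)}, require {robot_in(rmA)}
    → {ball_in(b5,rmA), carry(b2,right), robot_in(rmA)}
  through step 1 (drop(b5,rmA,left)): drop {ball_in(b5,rmA)}, keep {carry(b2,right), robot_in(rmA)}, require {carry(b5,left), robot_in(rmA)}
    → {carry(b2,right), carry(b5,left), robot_in(rmA)}

== RESULT ==
["carry(b2,right)", "carry(b5,left)", "robot_in(rmA)"]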